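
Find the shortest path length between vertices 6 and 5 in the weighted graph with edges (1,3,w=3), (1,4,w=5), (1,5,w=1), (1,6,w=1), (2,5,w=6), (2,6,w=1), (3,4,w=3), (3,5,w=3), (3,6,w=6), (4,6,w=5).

Step 1: Build adjacency list with weights:
  1: 3(w=3), 4(w=5), 5(w=1), 6(w=1)
  2: 5(w=6), 6(w=1)
  3: 1(w=3), 4(w=3), 5(w=3), 6(w=6)
  4: 1(w=5), 3(w=3), 6(w=5)
  5: 1(w=1), 2(w=6), 3(w=3)
  6: 1(w=1), 2(w=1), 3(w=6), 4(w=5)

Step 2: Apply Dijkstra's algorithm from vertex 6:
  Visit vertex 6 (distance=0)
    Update dist[1] = 1
    Update dist[2] = 1
    Update dist[3] = 6
    Update dist[4] = 5
  Visit vertex 1 (distance=1)
    Update dist[3] = 4
    Update dist[5] = 2
  Visit vertex 2 (distance=1)
  Visit vertex 5 (distance=2)

Step 3: Shortest path: 6 -> 1 -> 5
Total weight: 1 + 1 = 2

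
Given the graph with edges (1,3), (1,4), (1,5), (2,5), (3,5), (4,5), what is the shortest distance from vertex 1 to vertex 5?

Step 1: Build adjacency list:
  1: 3, 4, 5
  2: 5
  3: 1, 5
  4: 1, 5
  5: 1, 2, 3, 4

Step 2: BFS from vertex 1 to find shortest path to 5:
  vertex 3 reached at distance 1
  vertex 4 reached at distance 1
  vertex 5 reached at distance 1

Step 3: Shortest path: 1 -> 5
Path length: 1 edge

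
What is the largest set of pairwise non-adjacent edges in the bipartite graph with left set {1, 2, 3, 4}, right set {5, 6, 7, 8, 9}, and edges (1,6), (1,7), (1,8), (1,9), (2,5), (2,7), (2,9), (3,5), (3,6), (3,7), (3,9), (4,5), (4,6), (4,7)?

Step 1: List the neighbors of each left vertex:
  1: 6, 7, 8, 9
  2: 5, 7, 9
  3: 5, 6, 7, 9
  4: 5, 6, 7

Step 2: Greedily match left vertices, then look for augmenting paths:
  Match 1 -- 6
  Match 2 -- 9
  Match 3 -- 7
  Match 4 -- 5
  No augmenting path remains.

Step 3: Verify this is maximum:
  Matching size 4 = min(|L|, |R|) = min(4, 5), which is an upper bound, so this matching is maximum.

Maximum matching: {(1,6), (2,9), (3,7), (4,5)}
Size: 4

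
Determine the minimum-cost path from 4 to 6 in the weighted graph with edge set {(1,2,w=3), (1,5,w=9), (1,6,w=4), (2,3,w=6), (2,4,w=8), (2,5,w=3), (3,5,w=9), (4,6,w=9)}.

Step 1: Build adjacency list with weights:
  1: 2(w=3), 5(w=9), 6(w=4)
  2: 1(w=3), 3(w=6), 4(w=8), 5(w=3)
  3: 2(w=6), 5(w=9)
  4: 2(w=8), 6(w=9)
  5: 1(w=9), 2(w=3), 3(w=9)
  6: 1(w=4), 4(w=9)

Step 2: Apply Dijkstra's algorithm from vertex 4:
  Visit vertex 4 (distance=0)
    Update dist[2] = 8
    Update dist[6] = 9
  Visit vertex 2 (distance=8)
    Update dist[1] = 11
    Update dist[3] = 14
    Update dist[5] = 11
  Visit vertex 6 (distance=9)

Step 3: Shortest path: 4 -> 6
Total weight: 9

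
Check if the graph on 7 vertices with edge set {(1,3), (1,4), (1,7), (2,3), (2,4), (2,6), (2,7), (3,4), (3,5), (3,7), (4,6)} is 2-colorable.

Step 1: Attempt 2-coloring using BFS:
  Start at vertex 1, assign color 0
  Color vertex 3 with color 1 (neighbor of 1)
  Color vertex 4 with color 1 (neighbor of 1)
  Color vertex 7 with color 1 (neighbor of 1)
  Color vertex 2 with color 0 (neighbor of 3)

Step 2: Conflict found! Vertices 3 and 4 are adjacent but have the same color.
This means the graph contains an odd cycle.

The graph is NOT bipartite.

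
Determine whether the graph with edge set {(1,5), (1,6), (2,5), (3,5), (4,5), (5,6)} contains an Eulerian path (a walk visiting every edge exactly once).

Step 1: Find the degree of each vertex:
  deg(1) = 2
  deg(2) = 1
  deg(3) = 1
  deg(4) = 1
  deg(5) = 5
  deg(6) = 2

Step 2: Count vertices with odd degree:
  Odd-degree vertices: 2, 3, 4, 5 (4 total)

Step 3: Apply Euler's theorem:
  - Eulerian circuit exists iff graph is connected and all vertices have even degree
  - Eulerian path exists iff graph is connected and has 0 or 2 odd-degree vertices

Graph has 4 odd-degree vertices (need 0 or 2).
Neither Eulerian path nor Eulerian circuit exists.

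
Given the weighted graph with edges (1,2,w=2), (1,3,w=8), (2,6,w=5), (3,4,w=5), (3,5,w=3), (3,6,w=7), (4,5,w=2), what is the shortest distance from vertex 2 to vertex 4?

Step 1: Build adjacency list with weights:
  1: 2(w=2), 3(w=8)
  2: 1(w=2), 6(w=5)
  3: 1(w=8), 4(w=5), 5(w=3), 6(w=7)
  4: 3(w=5), 5(w=2)
  5: 3(w=3), 4(w=2)
  6: 2(w=5), 3(w=7)

Step 2: Apply Dijkstra's algorithm from vertex 2:
  Visit vertex 2 (distance=0)
    Update dist[1] = 2
    Update dist[6] = 5
  Visit vertex 1 (distance=2)
    Update dist[3] = 10
  Visit vertex 6 (distance=5)
  Visit vertex 3 (distance=10)
    Update dist[4] = 15
    Update dist[5] = 13
  Visit vertex 5 (distance=13)
  Visit vertex 4 (distance=15)

Step 3: Shortest path: 2 -> 1 -> 3 -> 4
Total weight: 2 + 8 + 5 = 15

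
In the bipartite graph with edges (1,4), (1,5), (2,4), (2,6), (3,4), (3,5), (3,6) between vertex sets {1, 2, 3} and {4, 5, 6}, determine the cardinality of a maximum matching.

Step 1: List the neighbors of each left vertex:
  1: 4, 5
  2: 4, 6
  3: 4, 5, 6

Step 2: Greedily match left vertices, then look for augmenting paths:
  Match 1 -- 4
  Match 2 -- 6
  Match 3 -- 5
  No augmenting path remains.

Step 3: Verify this is maximum:
  Matching size 3 = min(|L|, |R|) = min(3, 3), which is an upper bound, so this matching is maximum.

Maximum matching: {(1,4), (2,6), (3,5)}
Size: 3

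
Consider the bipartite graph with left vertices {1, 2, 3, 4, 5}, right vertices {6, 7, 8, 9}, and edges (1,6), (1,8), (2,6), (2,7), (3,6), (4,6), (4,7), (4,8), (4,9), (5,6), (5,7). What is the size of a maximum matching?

Step 1: List the neighbors of each left vertex:
  1: 6, 8
  2: 6, 7
  3: 6
  4: 6, 7, 8, 9
  5: 6, 7

Step 2: Greedily match left vertices, then look for augmenting paths:
  Match 1 -- 8
  Match 2 -- 7
  Match 3 -- 6
  Match 4 -- 9
  No augmenting path remains.

Step 3: Verify this is maximum:
  Matching size 4 = min(|L|, |R|) = min(5, 4), which is an upper bound, so this matching is maximum.

Maximum matching: {(1,8), (2,7), (3,6), (4,9)}
Size: 4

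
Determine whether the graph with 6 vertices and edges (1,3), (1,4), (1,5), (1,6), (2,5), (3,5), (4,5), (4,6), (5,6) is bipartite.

Step 1: Attempt 2-coloring using BFS:
  Start at vertex 1, assign color 0
  Color vertex 3 with color 1 (neighbor of 1)
  Color vertex 4 with color 1 (neighbor of 1)
  Color vertex 5 with color 1 (neighbor of 1)
  Color vertex 6 with color 1 (neighbor of 1)

Step 2: Conflict found! Vertices 3 and 5 are adjacent but have the same color.
This means the graph contains an odd cycle.

The graph is NOT bipartite.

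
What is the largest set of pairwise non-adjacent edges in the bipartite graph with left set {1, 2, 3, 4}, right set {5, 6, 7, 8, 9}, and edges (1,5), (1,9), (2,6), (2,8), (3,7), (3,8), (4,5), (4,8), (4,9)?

Step 1: List the neighbors of each left vertex:
  1: 5, 9
  2: 6, 8
  3: 7, 8
  4: 5, 8, 9

Step 2: Greedily match left vertices, then look for augmenting paths:
  Match 1 -- 5
  Match 2 -- 6
  Match 3 -- 7
  Match 4 -- 8
  No augmenting path remains.

Step 3: Verify this is maximum:
  Matching size 4 = min(|L|, |R|) = min(4, 5), which is an upper bound, so this matching is maximum.

Maximum matching: {(1,5), (2,6), (3,7), (4,8)}
Size: 4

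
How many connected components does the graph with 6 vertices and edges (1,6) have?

Step 1: Build adjacency list from edges:
  1: 6
  2: (none)
  3: (none)
  4: (none)
  5: (none)
  6: 1

Step 2: Run BFS/DFS from vertex 1:
  Visited: {1, 6}
  Reached 2 of 6 vertices

Step 3: Only 2 of 6 vertices reached. Graph is disconnected.
Connected components: {1, 6}, {2}, {3}, {4}, {5}
Number of connected components: 5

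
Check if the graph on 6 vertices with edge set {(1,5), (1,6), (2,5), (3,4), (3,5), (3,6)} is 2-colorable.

Step 1: Attempt 2-coloring using BFS:
  Start at vertex 1, assign color 0
  Color vertex 5 with color 1 (neighbor of 1)
  Color vertex 6 with color 1 (neighbor of 1)
  Color vertex 2 with color 0 (neighbor of 5)
  Color vertex 3 with color 0 (neighbor of 5)
  Color vertex 4 with color 1 (neighbor of 3)

Step 2: 2-coloring succeeded. No conflicts found.
  Set A (color 0): {1, 2, 3}
  Set B (color 1): {4, 5, 6}

The graph is bipartite with partition {1, 2, 3}, {4, 5, 6}.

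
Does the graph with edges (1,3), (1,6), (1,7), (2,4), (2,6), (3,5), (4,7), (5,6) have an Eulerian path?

Step 1: Find the degree of each vertex:
  deg(1) = 3
  deg(2) = 2
  deg(3) = 2
  deg(4) = 2
  deg(5) = 2
  deg(6) = 3
  deg(7) = 2

Step 2: Count vertices with odd degree:
  Odd-degree vertices: 1, 6 (2 total)

Step 3: Apply Euler's theorem:
  - Eulerian circuit exists iff graph is connected and all vertices have even degree
  - Eulerian path exists iff graph is connected and has 0 or 2 odd-degree vertices

Graph is connected with exactly 2 odd-degree vertices (1, 6).
Eulerian path exists (starting and ending at the odd-degree vertices), but no Eulerian circuit.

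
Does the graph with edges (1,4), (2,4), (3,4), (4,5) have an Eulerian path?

Step 1: Find the degree of each vertex:
  deg(1) = 1
  deg(2) = 1
  deg(3) = 1
  deg(4) = 4
  deg(5) = 1

Step 2: Count vertices with odd degree:
  Odd-degree vertices: 1, 2, 3, 5 (4 total)

Step 3: Apply Euler's theorem:
  - Eulerian circuit exists iff graph is connected and all vertices have even degree
  - Eulerian path exists iff graph is connected and has 0 or 2 odd-degree vertices

Graph has 4 odd-degree vertices (need 0 or 2).
Neither Eulerian path nor Eulerian circuit exists.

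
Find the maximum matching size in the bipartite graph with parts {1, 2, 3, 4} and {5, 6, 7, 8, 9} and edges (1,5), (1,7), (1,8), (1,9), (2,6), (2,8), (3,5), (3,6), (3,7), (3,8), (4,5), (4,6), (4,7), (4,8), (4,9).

Step 1: List the neighbors of each left vertex:
  1: 5, 7, 8, 9
  2: 6, 8
  3: 5, 6, 7, 8
  4: 5, 6, 7, 8, 9

Step 2: Greedily match left vertices, then look for augmenting paths:
  Match 1 -- 5
  Match 2 -- 6
  Match 3 -- 7
  Match 4 -- 8
  No augmenting path remains.

Step 3: Verify this is maximum:
  Matching size 4 = min(|L|, |R|) = min(4, 5), which is an upper bound, so this matching is maximum.

Maximum matching: {(1,5), (2,6), (3,7), (4,8)}
Size: 4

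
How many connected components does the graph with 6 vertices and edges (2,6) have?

Step 1: Build adjacency list from edges:
  1: (none)
  2: 6
  3: (none)
  4: (none)
  5: (none)
  6: 2

Step 2: Run BFS/DFS from vertex 1:
  Visited: {1}
  Reached 1 of 6 vertices

Step 3: Only 1 of 6 vertices reached. Graph is disconnected.
Connected components: {1}, {2, 6}, {3}, {4}, {5}
Number of connected components: 5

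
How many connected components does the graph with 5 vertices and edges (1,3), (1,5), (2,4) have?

Step 1: Build adjacency list from edges:
  1: 3, 5
  2: 4
  3: 1
  4: 2
  5: 1

Step 2: Run BFS/DFS from vertex 1:
  Visited: {1, 3, 5}
  Reached 3 of 5 vertices

Step 3: Only 3 of 5 vertices reached. Graph is disconnected.
Connected components: {1, 3, 5}, {2, 4}
Number of connected components: 2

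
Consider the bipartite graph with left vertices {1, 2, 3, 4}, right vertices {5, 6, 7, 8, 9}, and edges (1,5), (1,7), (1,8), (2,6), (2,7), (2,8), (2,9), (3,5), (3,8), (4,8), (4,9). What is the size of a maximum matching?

Step 1: List the neighbors of each left vertex:
  1: 5, 7, 8
  2: 6, 7, 8, 9
  3: 5, 8
  4: 8, 9

Step 2: Greedily match left vertices, then look for augmenting paths:
  Match 1 -- 5
  Match 2 -- 6
  Match 3 -- 8
  Match 4 -- 9
  No augmenting path remains.

Step 3: Verify this is maximum:
  Matching size 4 = min(|L|, |R|) = min(4, 5), which is an upper bound, so this matching is maximum.

Maximum matching: {(1,5), (2,6), (3,8), (4,9)}
Size: 4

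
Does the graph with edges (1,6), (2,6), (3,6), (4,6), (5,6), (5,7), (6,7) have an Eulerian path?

Step 1: Find the degree of each vertex:
  deg(1) = 1
  deg(2) = 1
  deg(3) = 1
  deg(4) = 1
  deg(5) = 2
  deg(6) = 6
  deg(7) = 2

Step 2: Count vertices with odd degree:
  Odd-degree vertices: 1, 2, 3, 4 (4 total)

Step 3: Apply Euler's theorem:
  - Eulerian circuit exists iff graph is connected and all vertices have even degree
  - Eulerian path exists iff graph is connected and has 0 or 2 odd-degree vertices

Graph has 4 odd-degree vertices (need 0 or 2).
Neither Eulerian path nor Eulerian circuit exists.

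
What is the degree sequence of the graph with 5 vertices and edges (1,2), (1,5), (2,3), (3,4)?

Step 1: Count edges incident to each vertex:
  deg(1) = 2 (neighbors: 2, 5)
  deg(2) = 2 (neighbors: 1, 3)
  deg(3) = 2 (neighbors: 2, 4)
  deg(4) = 1 (neighbors: 3)
  deg(5) = 1 (neighbors: 1)

Step 2: Sort degrees in non-increasing order:
  Degrees: [2, 2, 2, 1, 1] -> sorted: [2, 2, 2, 1, 1]

Degree sequence: [2, 2, 2, 1, 1]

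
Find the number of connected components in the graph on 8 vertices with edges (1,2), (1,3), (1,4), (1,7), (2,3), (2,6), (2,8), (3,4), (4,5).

Step 1: Build adjacency list from edges:
  1: 2, 3, 4, 7
  2: 1, 3, 6, 8
  3: 1, 2, 4
  4: 1, 3, 5
  5: 4
  6: 2
  7: 1
  8: 2

Step 2: Run BFS/DFS from vertex 1:
  Visited: {1, 2, 3, 4, 7, 6, 8, 5}
  Reached 8 of 8 vertices

Step 3: All 8 vertices reached from vertex 1, so the graph is connected.
Number of connected components: 1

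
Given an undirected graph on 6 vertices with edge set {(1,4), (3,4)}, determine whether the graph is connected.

Step 1: Build adjacency list from edges:
  1: 4
  2: (none)
  3: 4
  4: 1, 3
  5: (none)
  6: (none)

Step 2: Run BFS/DFS from vertex 1:
  Visited: {1, 4, 3}
  Reached 3 of 6 vertices

Step 3: Only 3 of 6 vertices reached. Graph is disconnected.
Connected components: {1, 3, 4}, {2}, {5}, {6}
Answer: No, the graph is not connected (4 components).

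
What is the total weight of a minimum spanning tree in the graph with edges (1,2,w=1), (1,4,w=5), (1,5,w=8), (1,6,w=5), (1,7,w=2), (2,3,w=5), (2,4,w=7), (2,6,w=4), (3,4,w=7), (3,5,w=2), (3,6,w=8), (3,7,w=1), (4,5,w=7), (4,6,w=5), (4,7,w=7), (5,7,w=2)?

Apply Kruskal's algorithm (sort edges by weight, add if no cycle):

Sorted edges by weight:
  (1,2) w=1
  (3,7) w=1
  (1,7) w=2
  (3,5) w=2
  (5,7) w=2
  (2,6) w=4
  (1,4) w=5
  (1,6) w=5
  (2,3) w=5
  (4,6) w=5
  (2,4) w=7
  (3,4) w=7
  (4,5) w=7
  (4,7) w=7
  (1,5) w=8
  (3,6) w=8

Add edge (1,2) w=1 -- no cycle. Running total: 1
Add edge (3,7) w=1 -- no cycle. Running total: 2
Add edge (1,7) w=2 -- no cycle. Running total: 4
Add edge (3,5) w=2 -- no cycle. Running total: 6
Skip edge (5,7) w=2 -- would create cycle
Add edge (2,6) w=4 -- no cycle. Running total: 10
Add edge (1,4) w=5 -- no cycle. Running total: 15

MST edges: (1,2,w=1), (3,7,w=1), (1,7,w=2), (3,5,w=2), (2,6,w=4), (1,4,w=5)
Total MST weight: 1 + 1 + 2 + 2 + 4 + 5 = 15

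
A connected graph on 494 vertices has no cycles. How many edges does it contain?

A tree on n vertices always has exactly n - 1 edges.
For n = 494: edges = 494 - 1 = 493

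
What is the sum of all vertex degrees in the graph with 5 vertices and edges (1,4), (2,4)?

Step 1: Count edges incident to each vertex:
  deg(1) = 1 (neighbors: 4)
  deg(2) = 1 (neighbors: 4)
  deg(3) = 0 (neighbors: none)
  deg(4) = 2 (neighbors: 1, 2)
  deg(5) = 0 (neighbors: none)

Step 2: Sum all degrees:
  1 + 1 + 0 + 2 + 0 = 4

Verification: sum of degrees = 2 * |E| = 2 * 2 = 4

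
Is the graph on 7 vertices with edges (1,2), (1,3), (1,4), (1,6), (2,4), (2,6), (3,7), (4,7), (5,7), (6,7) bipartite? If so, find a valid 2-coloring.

Step 1: Attempt 2-coloring using BFS:
  Start at vertex 1, assign color 0
  Color vertex 2 with color 1 (neighbor of 1)
  Color vertex 3 with color 1 (neighbor of 1)
  Color vertex 4 with color 1 (neighbor of 1)
  Color vertex 6 with color 1 (neighbor of 1)

Step 2: Conflict found! Vertices 2 and 4 are adjacent but have the same color.
This means the graph contains an odd cycle.

The graph is NOT bipartite.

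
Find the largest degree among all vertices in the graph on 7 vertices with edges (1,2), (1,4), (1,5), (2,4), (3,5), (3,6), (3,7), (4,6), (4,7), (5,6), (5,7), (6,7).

Step 1: Count edges incident to each vertex:
  deg(1) = 3 (neighbors: 2, 4, 5)
  deg(2) = 2 (neighbors: 1, 4)
  deg(3) = 3 (neighbors: 5, 6, 7)
  deg(4) = 4 (neighbors: 1, 2, 6, 7)
  deg(5) = 4 (neighbors: 1, 3, 6, 7)
  deg(6) = 4 (neighbors: 3, 4, 5, 7)
  deg(7) = 4 (neighbors: 3, 4, 5, 6)

Step 2: Find maximum:
  max(3, 2, 3, 4, 4, 4, 4) = 4 (vertex 4)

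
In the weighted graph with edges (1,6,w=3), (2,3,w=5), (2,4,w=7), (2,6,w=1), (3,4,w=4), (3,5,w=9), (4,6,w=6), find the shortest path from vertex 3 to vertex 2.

Step 1: Build adjacency list with weights:
  1: 6(w=3)
  2: 3(w=5), 4(w=7), 6(w=1)
  3: 2(w=5), 4(w=4), 5(w=9)
  4: 2(w=7), 3(w=4), 6(w=6)
  5: 3(w=9)
  6: 1(w=3), 2(w=1), 4(w=6)

Step 2: Apply Dijkstra's algorithm from vertex 3:
  Visit vertex 3 (distance=0)
    Update dist[2] = 5
    Update dist[4] = 4
    Update dist[5] = 9
  Visit vertex 4 (distance=4)
    Update dist[6] = 10
  Visit vertex 2 (distance=5)
    Update dist[6] = 6

Step 3: Shortest path: 3 -> 2
Total weight: 5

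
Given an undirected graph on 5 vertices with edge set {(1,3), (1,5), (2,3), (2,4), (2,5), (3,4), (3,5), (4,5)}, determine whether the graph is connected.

Step 1: Build adjacency list from edges:
  1: 3, 5
  2: 3, 4, 5
  3: 1, 2, 4, 5
  4: 2, 3, 5
  5: 1, 2, 3, 4

Step 2: Run BFS/DFS from vertex 1:
  Visited: {1, 3, 5, 2, 4}
  Reached 5 of 5 vertices

Step 3: All 5 vertices reached from vertex 1, so the graph is connected.
Answer: Yes, the graph is connected.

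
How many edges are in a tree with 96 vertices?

A tree on n vertices always has exactly n - 1 edges.
For n = 96: edges = 96 - 1 = 95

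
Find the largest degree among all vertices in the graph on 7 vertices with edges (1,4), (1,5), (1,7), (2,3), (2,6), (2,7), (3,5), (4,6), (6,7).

Step 1: Count edges incident to each vertex:
  deg(1) = 3 (neighbors: 4, 5, 7)
  deg(2) = 3 (neighbors: 3, 6, 7)
  deg(3) = 2 (neighbors: 2, 5)
  deg(4) = 2 (neighbors: 1, 6)
  deg(5) = 2 (neighbors: 1, 3)
  deg(6) = 3 (neighbors: 2, 4, 7)
  deg(7) = 3 (neighbors: 1, 2, 6)

Step 2: Find maximum:
  max(3, 3, 2, 2, 2, 3, 3) = 3 (vertex 1)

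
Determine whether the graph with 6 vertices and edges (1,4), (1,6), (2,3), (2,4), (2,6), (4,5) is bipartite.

Step 1: Attempt 2-coloring using BFS:
  Start at vertex 1, assign color 0
  Color vertex 4 with color 1 (neighbor of 1)
  Color vertex 6 with color 1 (neighbor of 1)
  Color vertex 2 with color 0 (neighbor of 4)
  Color vertex 5 with color 0 (neighbor of 4)
  Color vertex 3 with color 1 (neighbor of 2)

Step 2: 2-coloring succeeded. No conflicts found.
  Set A (color 0): {1, 2, 5}
  Set B (color 1): {3, 4, 6}

The graph is bipartite with partition {1, 2, 5}, {3, 4, 6}.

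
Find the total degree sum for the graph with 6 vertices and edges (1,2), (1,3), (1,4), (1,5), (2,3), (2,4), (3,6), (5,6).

Step 1: Count edges incident to each vertex:
  deg(1) = 4 (neighbors: 2, 3, 4, 5)
  deg(2) = 3 (neighbors: 1, 3, 4)
  deg(3) = 3 (neighbors: 1, 2, 6)
  deg(4) = 2 (neighbors: 1, 2)
  deg(5) = 2 (neighbors: 1, 6)
  deg(6) = 2 (neighbors: 3, 5)

Step 2: Sum all degrees:
  4 + 3 + 3 + 2 + 2 + 2 = 16

Verification: sum of degrees = 2 * |E| = 2 * 8 = 16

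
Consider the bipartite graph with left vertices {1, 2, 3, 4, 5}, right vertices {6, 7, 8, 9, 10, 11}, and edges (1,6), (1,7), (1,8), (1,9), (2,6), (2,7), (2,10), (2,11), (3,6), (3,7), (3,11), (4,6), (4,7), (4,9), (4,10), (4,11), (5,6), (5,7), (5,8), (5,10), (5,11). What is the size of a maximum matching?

Step 1: List the neighbors of each left vertex:
  1: 6, 7, 8, 9
  2: 6, 7, 10, 11
  3: 6, 7, 11
  4: 6, 7, 9, 10, 11
  5: 6, 7, 8, 10, 11

Step 2: Greedily match left vertices, then look for augmenting paths:
  Match 1 -- 6
  Match 2 -- 7
  Match 3 -- 11
  Match 4 -- 9
  Match 5 -- 8
  No augmenting path remains.

Step 3: Verify this is maximum:
  Matching size 5 = min(|L|, |R|) = min(5, 6), which is an upper bound, so this matching is maximum.

Maximum matching: {(1,6), (2,7), (3,11), (4,9), (5,8)}
Size: 5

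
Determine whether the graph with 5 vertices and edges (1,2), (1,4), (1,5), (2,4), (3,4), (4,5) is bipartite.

Step 1: Attempt 2-coloring using BFS:
  Start at vertex 1, assign color 0
  Color vertex 2 with color 1 (neighbor of 1)
  Color vertex 4 with color 1 (neighbor of 1)
  Color vertex 5 with color 1 (neighbor of 1)

Step 2: Conflict found! Vertices 2 and 4 are adjacent but have the same color.
This means the graph contains an odd cycle.

The graph is NOT bipartite.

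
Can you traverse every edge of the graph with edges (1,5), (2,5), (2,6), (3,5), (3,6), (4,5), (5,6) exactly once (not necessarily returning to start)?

Step 1: Find the degree of each vertex:
  deg(1) = 1
  deg(2) = 2
  deg(3) = 2
  deg(4) = 1
  deg(5) = 5
  deg(6) = 3

Step 2: Count vertices with odd degree:
  Odd-degree vertices: 1, 4, 5, 6 (4 total)

Step 3: Apply Euler's theorem:
  - Eulerian circuit exists iff graph is connected and all vertices have even degree
  - Eulerian path exists iff graph is connected and has 0 or 2 odd-degree vertices

Graph has 4 odd-degree vertices (need 0 or 2).
Neither Eulerian path nor Eulerian circuit exists.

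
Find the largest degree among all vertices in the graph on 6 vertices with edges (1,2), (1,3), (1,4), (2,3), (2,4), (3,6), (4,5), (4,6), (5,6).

Step 1: Count edges incident to each vertex:
  deg(1) = 3 (neighbors: 2, 3, 4)
  deg(2) = 3 (neighbors: 1, 3, 4)
  deg(3) = 3 (neighbors: 1, 2, 6)
  deg(4) = 4 (neighbors: 1, 2, 5, 6)
  deg(5) = 2 (neighbors: 4, 6)
  deg(6) = 3 (neighbors: 3, 4, 5)

Step 2: Find maximum:
  max(3, 3, 3, 4, 2, 3) = 4 (vertex 4)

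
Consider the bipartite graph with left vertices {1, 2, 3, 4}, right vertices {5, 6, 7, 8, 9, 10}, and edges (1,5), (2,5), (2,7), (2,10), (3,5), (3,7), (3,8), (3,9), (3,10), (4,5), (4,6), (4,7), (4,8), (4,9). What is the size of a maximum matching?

Step 1: List the neighbors of each left vertex:
  1: 5
  2: 5, 7, 10
  3: 5, 7, 8, 9, 10
  4: 5, 6, 7, 8, 9

Step 2: Greedily match left vertices, then look for augmenting paths:
  Match 1 -- 5
  Match 2 -- 7
  Match 3 -- 8
  Match 4 -- 6
  No augmenting path remains.

Step 3: Verify this is maximum:
  Matching size 4 = min(|L|, |R|) = min(4, 6), which is an upper bound, so this matching is maximum.

Maximum matching: {(1,5), (2,7), (3,8), (4,6)}
Size: 4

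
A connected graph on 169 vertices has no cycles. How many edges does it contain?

A tree on n vertices always has exactly n - 1 edges.
For n = 169: edges = 169 - 1 = 168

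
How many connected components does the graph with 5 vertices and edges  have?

Step 1: Build adjacency list from edges:
  1: (none)
  2: (none)
  3: (none)
  4: (none)
  5: (none)

Step 2: Run BFS/DFS from vertex 1:
  Visited: {1}
  Reached 1 of 5 vertices

Step 3: Only 1 of 5 vertices reached. Graph is disconnected.
Connected components: {1}, {2}, {3}, {4}, {5}
Number of connected components: 5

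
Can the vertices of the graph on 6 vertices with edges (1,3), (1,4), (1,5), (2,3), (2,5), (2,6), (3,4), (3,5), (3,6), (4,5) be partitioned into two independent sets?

Step 1: Attempt 2-coloring using BFS:
  Start at vertex 1, assign color 0
  Color vertex 3 with color 1 (neighbor of 1)
  Color vertex 4 with color 1 (neighbor of 1)
  Color vertex 5 with color 1 (neighbor of 1)
  Color vertex 2 with color 0 (neighbor of 3)

Step 2: Conflict found! Vertices 3 and 4 are adjacent but have the same color.
This means the graph contains an odd cycle.

The graph is NOT bipartite.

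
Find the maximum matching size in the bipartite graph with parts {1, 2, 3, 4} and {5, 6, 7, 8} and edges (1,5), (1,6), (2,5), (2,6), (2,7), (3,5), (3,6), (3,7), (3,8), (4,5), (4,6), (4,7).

Step 1: List the neighbors of each left vertex:
  1: 5, 6
  2: 5, 6, 7
  3: 5, 6, 7, 8
  4: 5, 6, 7

Step 2: Greedily match left vertices, then look for augmenting paths:
  Match 1 -- 5
  Match 2 -- 6
  Match 3 -- 8
  Match 4 -- 7
  No augmenting path remains.

Step 3: Verify this is maximum:
  Matching size 4 = min(|L|, |R|) = min(4, 4), which is an upper bound, so this matching is maximum.

Maximum matching: {(1,5), (2,6), (3,8), (4,7)}
Size: 4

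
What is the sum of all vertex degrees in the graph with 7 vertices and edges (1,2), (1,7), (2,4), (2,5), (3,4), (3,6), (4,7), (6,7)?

Step 1: Count edges incident to each vertex:
  deg(1) = 2 (neighbors: 2, 7)
  deg(2) = 3 (neighbors: 1, 4, 5)
  deg(3) = 2 (neighbors: 4, 6)
  deg(4) = 3 (neighbors: 2, 3, 7)
  deg(5) = 1 (neighbors: 2)
  deg(6) = 2 (neighbors: 3, 7)
  deg(7) = 3 (neighbors: 1, 4, 6)

Step 2: Sum all degrees:
  2 + 3 + 2 + 3 + 1 + 2 + 3 = 16

Verification: sum of degrees = 2 * |E| = 2 * 8 = 16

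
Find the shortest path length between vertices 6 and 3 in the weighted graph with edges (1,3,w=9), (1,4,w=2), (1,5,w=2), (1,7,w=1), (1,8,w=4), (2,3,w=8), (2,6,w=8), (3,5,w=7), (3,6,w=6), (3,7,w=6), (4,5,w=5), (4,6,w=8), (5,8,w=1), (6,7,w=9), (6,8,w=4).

Step 1: Build adjacency list with weights:
  1: 3(w=9), 4(w=2), 5(w=2), 7(w=1), 8(w=4)
  2: 3(w=8), 6(w=8)
  3: 1(w=9), 2(w=8), 5(w=7), 6(w=6), 7(w=6)
  4: 1(w=2), 5(w=5), 6(w=8)
  5: 1(w=2), 3(w=7), 4(w=5), 8(w=1)
  6: 2(w=8), 3(w=6), 4(w=8), 7(w=9), 8(w=4)
  7: 1(w=1), 3(w=6), 6(w=9)
  8: 1(w=4), 5(w=1), 6(w=4)

Step 2: Apply Dijkstra's algorithm from vertex 6:
  Visit vertex 6 (distance=0)
    Update dist[2] = 8
    Update dist[3] = 6
    Update dist[4] = 8
    Update dist[7] = 9
    Update dist[8] = 4
  Visit vertex 8 (distance=4)
    Update dist[1] = 8
    Update dist[5] = 5
  Visit vertex 5 (distance=5)
    Update dist[1] = 7
  Visit vertex 3 (distance=6)

Step 3: Shortest path: 6 -> 3
Total weight: 6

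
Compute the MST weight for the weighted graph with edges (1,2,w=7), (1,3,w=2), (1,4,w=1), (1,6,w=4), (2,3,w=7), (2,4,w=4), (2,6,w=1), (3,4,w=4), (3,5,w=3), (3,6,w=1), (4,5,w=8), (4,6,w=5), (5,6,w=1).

Apply Kruskal's algorithm (sort edges by weight, add if no cycle):

Sorted edges by weight:
  (1,4) w=1
  (2,6) w=1
  (3,6) w=1
  (5,6) w=1
  (1,3) w=2
  (3,5) w=3
  (1,6) w=4
  (2,4) w=4
  (3,4) w=4
  (4,6) w=5
  (1,2) w=7
  (2,3) w=7
  (4,5) w=8

Add edge (1,4) w=1 -- no cycle. Running total: 1
Add edge (2,6) w=1 -- no cycle. Running total: 2
Add edge (3,6) w=1 -- no cycle. Running total: 3
Add edge (5,6) w=1 -- no cycle. Running total: 4
Add edge (1,3) w=2 -- no cycle. Running total: 6

MST edges: (1,4,w=1), (2,6,w=1), (3,6,w=1), (5,6,w=1), (1,3,w=2)
Total MST weight: 1 + 1 + 1 + 1 + 2 = 6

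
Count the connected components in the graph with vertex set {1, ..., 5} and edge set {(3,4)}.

Step 1: Build adjacency list from edges:
  1: (none)
  2: (none)
  3: 4
  4: 3
  5: (none)

Step 2: Run BFS/DFS from vertex 1:
  Visited: {1}
  Reached 1 of 5 vertices

Step 3: Only 1 of 5 vertices reached. Graph is disconnected.
Connected components: {1}, {2}, {3, 4}, {5}
Number of connected components: 4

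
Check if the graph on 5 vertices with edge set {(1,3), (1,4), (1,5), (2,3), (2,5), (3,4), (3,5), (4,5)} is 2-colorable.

Step 1: Attempt 2-coloring using BFS:
  Start at vertex 1, assign color 0
  Color vertex 3 with color 1 (neighbor of 1)
  Color vertex 4 with color 1 (neighbor of 1)
  Color vertex 5 with color 1 (neighbor of 1)
  Color vertex 2 with color 0 (neighbor of 3)

Step 2: Conflict found! Vertices 3 and 4 are adjacent but have the same color.
This means the graph contains an odd cycle.

The graph is NOT bipartite.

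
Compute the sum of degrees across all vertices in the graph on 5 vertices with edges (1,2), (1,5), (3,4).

Step 1: Count edges incident to each vertex:
  deg(1) = 2 (neighbors: 2, 5)
  deg(2) = 1 (neighbors: 1)
  deg(3) = 1 (neighbors: 4)
  deg(4) = 1 (neighbors: 3)
  deg(5) = 1 (neighbors: 1)

Step 2: Sum all degrees:
  2 + 1 + 1 + 1 + 1 = 6

Verification: sum of degrees = 2 * |E| = 2 * 3 = 6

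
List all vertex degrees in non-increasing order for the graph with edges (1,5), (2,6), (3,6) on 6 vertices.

Step 1: Count edges incident to each vertex:
  deg(1) = 1 (neighbors: 5)
  deg(2) = 1 (neighbors: 6)
  deg(3) = 1 (neighbors: 6)
  deg(4) = 0 (neighbors: none)
  deg(5) = 1 (neighbors: 1)
  deg(6) = 2 (neighbors: 2, 3)

Step 2: Sort degrees in non-increasing order:
  Degrees: [1, 1, 1, 0, 1, 2] -> sorted: [2, 1, 1, 1, 1, 0]

Degree sequence: [2, 1, 1, 1, 1, 0]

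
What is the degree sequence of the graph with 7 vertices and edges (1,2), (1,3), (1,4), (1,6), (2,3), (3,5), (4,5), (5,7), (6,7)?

Step 1: Count edges incident to each vertex:
  deg(1) = 4 (neighbors: 2, 3, 4, 6)
  deg(2) = 2 (neighbors: 1, 3)
  deg(3) = 3 (neighbors: 1, 2, 5)
  deg(4) = 2 (neighbors: 1, 5)
  deg(5) = 3 (neighbors: 3, 4, 7)
  deg(6) = 2 (neighbors: 1, 7)
  deg(7) = 2 (neighbors: 5, 6)

Step 2: Sort degrees in non-increasing order:
  Degrees: [4, 2, 3, 2, 3, 2, 2] -> sorted: [4, 3, 3, 2, 2, 2, 2]

Degree sequence: [4, 3, 3, 2, 2, 2, 2]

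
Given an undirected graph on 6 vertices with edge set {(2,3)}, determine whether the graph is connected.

Step 1: Build adjacency list from edges:
  1: (none)
  2: 3
  3: 2
  4: (none)
  5: (none)
  6: (none)

Step 2: Run BFS/DFS from vertex 1:
  Visited: {1}
  Reached 1 of 6 vertices

Step 3: Only 1 of 6 vertices reached. Graph is disconnected.
Connected components: {1}, {2, 3}, {4}, {5}, {6}
Answer: No, the graph is not connected (5 components).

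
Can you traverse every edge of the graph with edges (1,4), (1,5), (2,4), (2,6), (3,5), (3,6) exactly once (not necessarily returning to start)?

Step 1: Find the degree of each vertex:
  deg(1) = 2
  deg(2) = 2
  deg(3) = 2
  deg(4) = 2
  deg(5) = 2
  deg(6) = 2

Step 2: Count vertices with odd degree:
  All vertices have even degree (0 odd-degree vertices)

Step 3: Apply Euler's theorem:
  - Eulerian circuit exists iff graph is connected and all vertices have even degree
  - Eulerian path exists iff graph is connected and has 0 or 2 odd-degree vertices

Graph is connected with 0 odd-degree vertices.
Both Eulerian circuit and Eulerian path exist.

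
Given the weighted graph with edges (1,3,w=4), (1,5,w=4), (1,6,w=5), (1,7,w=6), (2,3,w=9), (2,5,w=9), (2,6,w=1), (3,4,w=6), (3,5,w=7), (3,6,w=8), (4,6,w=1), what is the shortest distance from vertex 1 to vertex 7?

Step 1: Build adjacency list with weights:
  1: 3(w=4), 5(w=4), 6(w=5), 7(w=6)
  2: 3(w=9), 5(w=9), 6(w=1)
  3: 1(w=4), 2(w=9), 4(w=6), 5(w=7), 6(w=8)
  4: 3(w=6), 6(w=1)
  5: 1(w=4), 2(w=9), 3(w=7)
  6: 1(w=5), 2(w=1), 3(w=8), 4(w=1)
  7: 1(w=6)

Step 2: Apply Dijkstra's algorithm from vertex 1:
  Visit vertex 1 (distance=0)
    Update dist[3] = 4
    Update dist[5] = 4
    Update dist[6] = 5
    Update dist[7] = 6
  Visit vertex 3 (distance=4)
    Update dist[2] = 13
    Update dist[4] = 10
  Visit vertex 5 (distance=4)
  Visit vertex 6 (distance=5)
    Update dist[2] = 6
    Update dist[4] = 6
  Visit vertex 2 (distance=6)
  Visit vertex 4 (distance=6)
  Visit vertex 7 (distance=6)

Step 3: Shortest path: 1 -> 7
Total weight: 6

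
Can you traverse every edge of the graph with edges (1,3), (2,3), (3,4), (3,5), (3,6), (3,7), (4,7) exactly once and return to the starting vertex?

Step 1: Find the degree of each vertex:
  deg(1) = 1
  deg(2) = 1
  deg(3) = 6
  deg(4) = 2
  deg(5) = 1
  deg(6) = 1
  deg(7) = 2

Step 2: Count vertices with odd degree:
  Odd-degree vertices: 1, 2, 5, 6 (4 total)

Step 3: Apply Euler's theorem:
  - Eulerian circuit exists iff graph is connected and all vertices have even degree
  - Eulerian path exists iff graph is connected and has 0 or 2 odd-degree vertices

Graph has 4 odd-degree vertices (need 0 or 2).
Neither Eulerian path nor Eulerian circuit exists.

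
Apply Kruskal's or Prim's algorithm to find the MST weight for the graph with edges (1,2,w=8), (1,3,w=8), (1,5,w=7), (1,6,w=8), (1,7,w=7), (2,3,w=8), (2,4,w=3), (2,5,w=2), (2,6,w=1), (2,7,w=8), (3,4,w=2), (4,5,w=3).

Apply Kruskal's algorithm (sort edges by weight, add if no cycle):

Sorted edges by weight:
  (2,6) w=1
  (2,5) w=2
  (3,4) w=2
  (2,4) w=3
  (4,5) w=3
  (1,7) w=7
  (1,5) w=7
  (1,2) w=8
  (1,3) w=8
  (1,6) w=8
  (2,3) w=8
  (2,7) w=8

Add edge (2,6) w=1 -- no cycle. Running total: 1
Add edge (2,5) w=2 -- no cycle. Running total: 3
Add edge (3,4) w=2 -- no cycle. Running total: 5
Add edge (2,4) w=3 -- no cycle. Running total: 8
Skip edge (4,5) w=3 -- would create cycle
Add edge (1,7) w=7 -- no cycle. Running total: 15
Add edge (1,5) w=7 -- no cycle. Running total: 22

MST edges: (2,6,w=1), (2,5,w=2), (3,4,w=2), (2,4,w=3), (1,7,w=7), (1,5,w=7)
Total MST weight: 1 + 2 + 2 + 3 + 7 + 7 = 22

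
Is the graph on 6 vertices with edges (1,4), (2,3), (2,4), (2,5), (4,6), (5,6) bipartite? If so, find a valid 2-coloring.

Step 1: Attempt 2-coloring using BFS:
  Start at vertex 1, assign color 0
  Color vertex 4 with color 1 (neighbor of 1)
  Color vertex 2 with color 0 (neighbor of 4)
  Color vertex 6 with color 0 (neighbor of 4)
  Color vertex 3 with color 1 (neighbor of 2)
  Color vertex 5 with color 1 (neighbor of 2)

Step 2: 2-coloring succeeded. No conflicts found.
  Set A (color 0): {1, 2, 6}
  Set B (color 1): {3, 4, 5}

The graph is bipartite with partition {1, 2, 6}, {3, 4, 5}.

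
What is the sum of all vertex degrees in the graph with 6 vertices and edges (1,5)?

Step 1: Count edges incident to each vertex:
  deg(1) = 1 (neighbors: 5)
  deg(2) = 0 (neighbors: none)
  deg(3) = 0 (neighbors: none)
  deg(4) = 0 (neighbors: none)
  deg(5) = 1 (neighbors: 1)
  deg(6) = 0 (neighbors: none)

Step 2: Sum all degrees:
  1 + 0 + 0 + 0 + 1 + 0 = 2

Verification: sum of degrees = 2 * |E| = 2 * 1 = 2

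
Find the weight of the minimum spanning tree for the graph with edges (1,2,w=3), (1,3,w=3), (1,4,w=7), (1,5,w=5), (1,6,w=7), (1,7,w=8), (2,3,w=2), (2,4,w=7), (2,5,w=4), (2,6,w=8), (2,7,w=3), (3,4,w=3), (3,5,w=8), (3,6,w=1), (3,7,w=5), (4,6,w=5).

Apply Kruskal's algorithm (sort edges by weight, add if no cycle):

Sorted edges by weight:
  (3,6) w=1
  (2,3) w=2
  (1,3) w=3
  (1,2) w=3
  (2,7) w=3
  (3,4) w=3
  (2,5) w=4
  (1,5) w=5
  (3,7) w=5
  (4,6) w=5
  (1,4) w=7
  (1,6) w=7
  (2,4) w=7
  (1,7) w=8
  (2,6) w=8
  (3,5) w=8

Add edge (3,6) w=1 -- no cycle. Running total: 1
Add edge (2,3) w=2 -- no cycle. Running total: 3
Add edge (1,3) w=3 -- no cycle. Running total: 6
Skip edge (1,2) w=3 -- would create cycle
Add edge (2,7) w=3 -- no cycle. Running total: 9
Add edge (3,4) w=3 -- no cycle. Running total: 12
Add edge (2,5) w=4 -- no cycle. Running total: 16

MST edges: (3,6,w=1), (2,3,w=2), (1,3,w=3), (2,7,w=3), (3,4,w=3), (2,5,w=4)
Total MST weight: 1 + 2 + 3 + 3 + 3 + 4 = 16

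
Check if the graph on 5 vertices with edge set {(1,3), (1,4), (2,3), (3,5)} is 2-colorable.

Step 1: Attempt 2-coloring using BFS:
  Start at vertex 1, assign color 0
  Color vertex 3 with color 1 (neighbor of 1)
  Color vertex 4 with color 1 (neighbor of 1)
  Color vertex 2 with color 0 (neighbor of 3)
  Color vertex 5 with color 0 (neighbor of 3)

Step 2: 2-coloring succeeded. No conflicts found.
  Set A (color 0): {1, 2, 5}
  Set B (color 1): {3, 4}

The graph is bipartite with partition {1, 2, 5}, {3, 4}.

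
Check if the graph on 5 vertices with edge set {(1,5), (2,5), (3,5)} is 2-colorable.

Step 1: Attempt 2-coloring using BFS:
  Start at vertex 1, assign color 0
  Color vertex 5 with color 1 (neighbor of 1)
  Color vertex 2 with color 0 (neighbor of 5)
  Color vertex 3 with color 0 (neighbor of 5)
  Start new component at vertex 4, assign color 0

Step 2: 2-coloring succeeded. No conflicts found.
  Set A (color 0): {1, 2, 3, 4}
  Set B (color 1): {5}

The graph is bipartite with partition {1, 2, 3, 4}, {5}.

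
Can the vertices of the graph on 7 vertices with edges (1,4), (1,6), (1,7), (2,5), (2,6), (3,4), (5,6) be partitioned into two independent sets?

Step 1: Attempt 2-coloring using BFS:
  Start at vertex 1, assign color 0
  Color vertex 4 with color 1 (neighbor of 1)
  Color vertex 6 with color 1 (neighbor of 1)
  Color vertex 7 with color 1 (neighbor of 1)
  Color vertex 3 with color 0 (neighbor of 4)
  Color vertex 2 with color 0 (neighbor of 6)
  Color vertex 5 with color 0 (neighbor of 6)

Step 2: Conflict found! Vertices 2 and 5 are adjacent but have the same color.
This means the graph contains an odd cycle.

The graph is NOT bipartite.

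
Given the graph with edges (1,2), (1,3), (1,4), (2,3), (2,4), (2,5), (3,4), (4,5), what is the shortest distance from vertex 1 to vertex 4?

Step 1: Build adjacency list:
  1: 2, 3, 4
  2: 1, 3, 4, 5
  3: 1, 2, 4
  4: 1, 2, 3, 5
  5: 2, 4

Step 2: BFS from vertex 1 to find shortest path to 4:
  vertex 2 reached at distance 1
  vertex 3 reached at distance 1
  vertex 4 reached at distance 1

Step 3: Shortest path: 1 -> 4
Path length: 1 edge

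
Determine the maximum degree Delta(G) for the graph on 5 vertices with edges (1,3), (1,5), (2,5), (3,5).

Step 1: Count edges incident to each vertex:
  deg(1) = 2 (neighbors: 3, 5)
  deg(2) = 1 (neighbors: 5)
  deg(3) = 2 (neighbors: 1, 5)
  deg(4) = 0 (neighbors: none)
  deg(5) = 3 (neighbors: 1, 2, 3)

Step 2: Find maximum:
  max(2, 1, 2, 0, 3) = 3 (vertex 5)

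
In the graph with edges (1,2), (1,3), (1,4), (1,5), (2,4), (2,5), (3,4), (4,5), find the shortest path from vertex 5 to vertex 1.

Step 1: Build adjacency list:
  1: 2, 3, 4, 5
  2: 1, 4, 5
  3: 1, 4
  4: 1, 2, 3, 5
  5: 1, 2, 4

Step 2: BFS from vertex 5 to find shortest path to 1:
  vertex 1 reached at distance 1

Step 3: Shortest path: 5 -> 1
Path length: 1 edge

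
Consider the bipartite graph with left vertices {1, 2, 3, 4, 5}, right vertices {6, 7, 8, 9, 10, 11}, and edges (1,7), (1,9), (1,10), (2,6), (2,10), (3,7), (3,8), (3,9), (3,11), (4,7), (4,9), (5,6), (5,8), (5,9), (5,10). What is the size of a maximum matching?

Step 1: List the neighbors of each left vertex:
  1: 7, 9, 10
  2: 6, 10
  3: 7, 8, 9, 11
  4: 7, 9
  5: 6, 8, 9, 10

Step 2: Greedily match left vertices, then look for augmenting paths:
  Match 1 -- 7
  Match 2 -- 6
  Match 3 -- 8
  Match 4 -- 9
  Match 5 -- 10
  No augmenting path remains.

Step 3: Verify this is maximum:
  Matching size 5 = min(|L|, |R|) = min(5, 6), which is an upper bound, so this matching is maximum.

Maximum matching: {(1,7), (2,6), (3,8), (4,9), (5,10)}
Size: 5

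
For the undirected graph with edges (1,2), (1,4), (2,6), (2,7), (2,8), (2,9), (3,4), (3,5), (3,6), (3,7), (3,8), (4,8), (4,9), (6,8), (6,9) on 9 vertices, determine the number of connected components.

Step 1: Build adjacency list from edges:
  1: 2, 4
  2: 1, 6, 7, 8, 9
  3: 4, 5, 6, 7, 8
  4: 1, 3, 8, 9
  5: 3
  6: 2, 3, 8, 9
  7: 2, 3
  8: 2, 3, 4, 6
  9: 2, 4, 6

Step 2: Run BFS/DFS from vertex 1:
  Visited: {1, 2, 4, 6, 7, 8, 9, 3, 5}
  Reached 9 of 9 vertices

Step 3: All 9 vertices reached from vertex 1, so the graph is connected.
Number of connected components: 1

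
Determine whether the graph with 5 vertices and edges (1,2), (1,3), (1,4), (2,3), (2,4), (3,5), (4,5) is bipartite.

Step 1: Attempt 2-coloring using BFS:
  Start at vertex 1, assign color 0
  Color vertex 2 with color 1 (neighbor of 1)
  Color vertex 3 with color 1 (neighbor of 1)
  Color vertex 4 with color 1 (neighbor of 1)

Step 2: Conflict found! Vertices 2 and 3 are adjacent but have the same color.
This means the graph contains an odd cycle.

The graph is NOT bipartite.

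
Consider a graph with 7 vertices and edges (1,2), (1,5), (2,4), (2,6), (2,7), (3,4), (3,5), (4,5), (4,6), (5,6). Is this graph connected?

Step 1: Build adjacency list from edges:
  1: 2, 5
  2: 1, 4, 6, 7
  3: 4, 5
  4: 2, 3, 5, 6
  5: 1, 3, 4, 6
  6: 2, 4, 5
  7: 2

Step 2: Run BFS/DFS from vertex 1:
  Visited: {1, 2, 5, 4, 6, 7, 3}
  Reached 7 of 7 vertices

Step 3: All 7 vertices reached from vertex 1, so the graph is connected.
Answer: Yes, the graph is connected.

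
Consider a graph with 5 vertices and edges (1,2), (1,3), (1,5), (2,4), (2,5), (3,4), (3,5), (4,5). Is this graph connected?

Step 1: Build adjacency list from edges:
  1: 2, 3, 5
  2: 1, 4, 5
  3: 1, 4, 5
  4: 2, 3, 5
  5: 1, 2, 3, 4

Step 2: Run BFS/DFS from vertex 1:
  Visited: {1, 2, 3, 5, 4}
  Reached 5 of 5 vertices

Step 3: All 5 vertices reached from vertex 1, so the graph is connected.
Answer: Yes, the graph is connected.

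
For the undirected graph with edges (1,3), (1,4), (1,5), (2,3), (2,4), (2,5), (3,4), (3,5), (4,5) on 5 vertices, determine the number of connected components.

Step 1: Build adjacency list from edges:
  1: 3, 4, 5
  2: 3, 4, 5
  3: 1, 2, 4, 5
  4: 1, 2, 3, 5
  5: 1, 2, 3, 4

Step 2: Run BFS/DFS from vertex 1:
  Visited: {1, 3, 4, 5, 2}
  Reached 5 of 5 vertices

Step 3: All 5 vertices reached from vertex 1, so the graph is connected.
Number of connected components: 1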